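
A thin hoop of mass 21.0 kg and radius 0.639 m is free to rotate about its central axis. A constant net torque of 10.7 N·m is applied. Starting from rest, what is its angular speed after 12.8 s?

I = MR² = (21.0)(0.639)² = 8.575 kg·m².
α = τ/I = 10.7/8.575 = 1.248 rad/s².
ω = ω₀ + αt = 0 + (1.248)(12.8) = 15.97 rad/s.

ω ≈ 16.0 rad/s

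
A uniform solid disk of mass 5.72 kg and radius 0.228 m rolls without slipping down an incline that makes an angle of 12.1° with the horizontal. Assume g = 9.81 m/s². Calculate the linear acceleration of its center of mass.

Translation along the incline: Mg sinθ − f = Ma.
Rotation about the center: fR = Iα with I = ½MR². No-slip gives a = αR, so f = (I/R²)a = (1/2)M a.
Substituting: Mg sinθ = (1 + 0.5000)Ma, so a = g sinθ/(1 + 0.5000) = (9.81) sin 12.1° / 1.500 = 1.371 m/s².

a ≈ 1.37 m/s²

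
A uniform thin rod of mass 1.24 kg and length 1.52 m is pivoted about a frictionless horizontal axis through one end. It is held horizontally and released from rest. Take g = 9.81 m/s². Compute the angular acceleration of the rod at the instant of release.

About the pivot, I = (1/3)ML² = (1/3)(1.24)(1.52)² = 0.9550 kg·m².
The weight acts at the center, a distance L/2 = 0.7600 m from the pivot; τ = Mg(L/2) = 9.245 N·m.
α = τ/I = 9.245/0.9550 = 9.681 rad/s².

α ≈ 9.68 rad/s²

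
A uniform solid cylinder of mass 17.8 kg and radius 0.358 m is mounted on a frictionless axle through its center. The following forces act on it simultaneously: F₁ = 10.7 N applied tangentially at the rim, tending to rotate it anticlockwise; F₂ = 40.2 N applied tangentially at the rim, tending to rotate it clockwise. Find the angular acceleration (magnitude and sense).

I = ½MR² = (1/2)(17.8)(0.358)² = 1.141 kg·m².
Taking anticlockwise as positive: τ₁ = +(10.7)(0.358) = +3.831 N·m; τ₂ = −(40.2)(0.358) = −14.39 N·m.
Net torque τ = -10.56 N·m.
α = τ/I = -10.56/1.141 = -9.259 rad/s².

α ≈ 9.26 rad/s², clockwise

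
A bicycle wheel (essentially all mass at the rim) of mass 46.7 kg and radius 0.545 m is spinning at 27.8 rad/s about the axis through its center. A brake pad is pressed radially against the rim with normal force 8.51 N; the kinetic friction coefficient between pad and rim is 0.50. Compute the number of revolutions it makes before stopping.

≈ 368 revolutions

I = MR² = (46.7)(0.545)² = 13.87 kg·m².
Friction force f = μN = (0.50)(8.51) = 4.255 N at the rim; torque magnitude τ = fR = 2.319 N·m, opposing ω.
|α| = τ/I = 2.319/13.87 = 0.1672 rad/s² (deceleration).
ω² = ω₀² − 2|α|θ with ω = 0 ⇒ θ = ω₀²/(2|α|) = 2311 rad = 367.9 rev.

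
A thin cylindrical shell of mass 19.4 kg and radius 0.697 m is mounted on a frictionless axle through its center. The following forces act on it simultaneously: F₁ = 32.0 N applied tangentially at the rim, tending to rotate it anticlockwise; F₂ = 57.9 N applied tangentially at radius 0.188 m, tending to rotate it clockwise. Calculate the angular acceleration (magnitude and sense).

α ≈ 1.21 rad/s², anticlockwise

I = MR² = (19.4)(0.697)² = 9.425 kg·m².
Taking anticlockwise as positive: τ₁ = +(32.0)(0.697) = +22.30 N·m; τ₂ = −(57.9)(0.188) = −10.89 N·m.
Net torque τ = 11.42 N·m.
α = τ/I = 11.42/9.425 = 1.212 rad/s².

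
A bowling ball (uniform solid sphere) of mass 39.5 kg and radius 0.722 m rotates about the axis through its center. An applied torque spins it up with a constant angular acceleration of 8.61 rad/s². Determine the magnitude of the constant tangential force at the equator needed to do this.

F ≈ 98.2 N

I = (2/5)MR² = (2/5)(39.5)(0.722)² = 8.236 kg·m².
The required torque is τ = Iα = (8.236)(8.610) = 70.91 N·m.
A tangential force at the equator gives τ = FR, so F = τ/R = 70.91/0.722 = 98.22 N.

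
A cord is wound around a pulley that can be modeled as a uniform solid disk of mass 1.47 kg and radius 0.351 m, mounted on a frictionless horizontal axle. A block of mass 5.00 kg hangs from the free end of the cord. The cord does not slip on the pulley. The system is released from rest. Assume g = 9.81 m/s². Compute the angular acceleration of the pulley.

α ≈ 24.4 rad/s²

I = ½MR² = (1/2)(1.47)(0.351)² = 0.09055 kg·m².
Block: mg − T = ma. Pulley: TR = Iα. No-slip: a = αR, so T = (I/R²)a = 0.7350·a.
Then mg = (m + 0.7350)a, so a = (5.00)(9.81)/(5.00 + 0.7350) = 8.553 m/s².
α = a/R = 8.553/0.351 = 24.37 rad/s².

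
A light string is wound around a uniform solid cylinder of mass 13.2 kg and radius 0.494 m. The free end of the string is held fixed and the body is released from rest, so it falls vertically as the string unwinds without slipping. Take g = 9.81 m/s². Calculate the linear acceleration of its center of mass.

Translation: Mg − T = Ma. Rotation about the center: TR = Iα with I = ½MR².
With a = αR: T = (I/R²)a = (1/2)M a, so Mg = (1 + 0.5000)Ma.
a = g/(1 + 0.5000) = 9.81/1.500 = 6.540 m/s².

a ≈ 6.54 m/s²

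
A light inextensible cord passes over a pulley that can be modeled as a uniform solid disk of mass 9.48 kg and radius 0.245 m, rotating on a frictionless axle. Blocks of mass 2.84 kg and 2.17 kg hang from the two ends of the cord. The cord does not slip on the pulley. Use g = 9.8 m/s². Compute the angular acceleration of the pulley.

α ≈ 2.75 rad/s²

I = ½MR² = (1/2)(9.48)(0.245)² = 0.2845 kg·m².
Heavier block: m₁g − T₁ = m₁a. Lighter block: T₂ − m₂g = m₂a.
Pulley: (T₁ − T₂)R = Iα = I(a/R), so T₁ − T₂ = (I/R²)a = (1/2)M_p a = 4.740·a.
Adding the three: (m₁ − m₂)g = (m₁ + m₂ + 4.740)a, so a = (2.84 − 2.17)(9.8)/(2.84 + 2.17 + 4.740) = 0.6734 m/s².
α = a/R = 0.6734/0.245 = 2.749 rad/s².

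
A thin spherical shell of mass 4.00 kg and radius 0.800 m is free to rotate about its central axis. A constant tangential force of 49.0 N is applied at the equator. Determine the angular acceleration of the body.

α ≈ 23.0 rad/s²

I = (2/3)MR² = (2/3)(4.00)(0.800)² = 1.707 kg·m².
τ = F R = (49.0)(0.800) = 39.20 N·m.
Newton's second law for rotation, τ = Iα, gives α = τ/I = 39.20/1.707 = 22.97 rad/s².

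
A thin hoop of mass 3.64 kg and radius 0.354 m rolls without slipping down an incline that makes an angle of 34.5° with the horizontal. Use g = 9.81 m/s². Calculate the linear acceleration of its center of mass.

Translation along the incline: Mg sinθ − f = Ma.
Rotation about the center: fR = Iα with I = MR². No-slip gives a = αR, so f = (I/R²)a = M a.
Substituting: Mg sinθ = (1 + 1.000)Ma, so a = g sinθ/(1 + 1.000) = (9.81) sin 34.5° / 2.000 = 2.778 m/s².

a ≈ 2.78 m/s²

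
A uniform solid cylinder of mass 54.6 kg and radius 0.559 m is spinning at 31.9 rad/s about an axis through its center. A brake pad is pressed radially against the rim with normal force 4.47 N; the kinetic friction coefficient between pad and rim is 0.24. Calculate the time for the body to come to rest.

I = ½MR² = (1/2)(54.6)(0.559)² = 8.531 kg·m².
Friction force f = μN = (0.24)(4.47) = 1.073 N at the rim; torque magnitude τ = fR = 0.5997 N·m, opposing ω.
|α| = τ/I = 0.5997/8.531 = 0.07030 rad/s² (deceleration).
0 = ω₀ − |α|t ⇒ t = ω₀/|α| = 31.9/0.07030 = 453.8 s.

t ≈ 454 s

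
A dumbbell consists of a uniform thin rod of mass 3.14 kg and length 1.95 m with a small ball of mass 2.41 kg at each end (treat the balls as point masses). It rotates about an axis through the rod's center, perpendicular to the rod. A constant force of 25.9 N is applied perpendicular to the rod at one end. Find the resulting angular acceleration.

α ≈ 4.53 rad/s²

I_rod = (1/12)ML² = (1/12)(3.14)(1.95)² = 0.9950 kg·m².
I_balls = 2·m·(L/2)² = 2(2.41)(0.9750)² = 4.582 kg·m².
Total I = 5.577 kg·m².
τ = F·(L/2) = (25.9)(0.975) = 25.25 N·m.
α = τ/I = 25.25/5.577 = 4.528 rad/s².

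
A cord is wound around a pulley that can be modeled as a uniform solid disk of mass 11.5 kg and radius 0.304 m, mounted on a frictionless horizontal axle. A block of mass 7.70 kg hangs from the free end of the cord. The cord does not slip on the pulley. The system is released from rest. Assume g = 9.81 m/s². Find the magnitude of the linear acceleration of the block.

I = ½MR² = (1/2)(11.5)(0.304)² = 0.5314 kg·m².
Block: mg − T = ma. Pulley: TR = Iα. No-slip: a = αR, so T = (I/R²)a = 5.750·a.
Then mg = (m + 5.750)a, so a = (7.70)(9.81)/(7.70 + 5.750) = 5.616 m/s².

a ≈ 5.62 m/s²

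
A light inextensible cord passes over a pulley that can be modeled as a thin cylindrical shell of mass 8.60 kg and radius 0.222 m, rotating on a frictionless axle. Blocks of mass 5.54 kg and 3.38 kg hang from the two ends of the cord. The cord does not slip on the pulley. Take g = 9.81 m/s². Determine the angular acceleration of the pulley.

α ≈ 5.45 rad/s²

I = MR² = (8.60)(0.222)² = 0.4238 kg·m².
Heavier block: m₁g − T₁ = m₁a. Lighter block: T₂ − m₂g = m₂a.
Pulley: (T₁ − T₂)R = Iα = I(a/R), so T₁ − T₂ = (I/R²)a = 1·M_p a = 8.600·a.
Adding the three: (m₁ − m₂)g = (m₁ + m₂ + 8.600)a, so a = (5.54 − 3.38)(9.81)/(5.54 + 3.38 + 8.600) = 1.209 m/s².
α = a/R = 1.209/0.222 = 5.448 rad/s².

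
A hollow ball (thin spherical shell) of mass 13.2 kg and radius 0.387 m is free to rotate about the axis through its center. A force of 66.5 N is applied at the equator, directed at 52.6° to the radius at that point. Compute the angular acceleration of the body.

α ≈ 15.5 rad/s²

I = (2/3)MR² = (2/3)(13.2)(0.387)² = 1.318 kg·m².
Only the tangential component produces torque: τ = F R sinθ = (66.5)(0.387) sin 52.6° = 20.44 N·m.
Newton's second law for rotation, τ = Iα, gives α = τ/I = 20.44/1.318 = 15.51 rad/s².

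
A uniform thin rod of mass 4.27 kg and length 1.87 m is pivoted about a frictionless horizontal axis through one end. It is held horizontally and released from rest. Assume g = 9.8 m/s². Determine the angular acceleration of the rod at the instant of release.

About the pivot, I = (1/3)ML² = (1/3)(4.27)(1.87)² = 4.977 kg·m².
The weight acts at the center, a distance L/2 = 0.9350 m from the pivot; τ = Mg(L/2) = 39.13 N·m.
α = τ/I = 39.13/4.977 = 7.861 rad/s².

α ≈ 7.86 rad/s²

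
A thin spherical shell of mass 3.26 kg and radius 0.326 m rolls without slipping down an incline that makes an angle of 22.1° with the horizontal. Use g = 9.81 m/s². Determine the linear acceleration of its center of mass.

a ≈ 2.21 m/s²

Translation along the incline: Mg sinθ − f = Ma.
Rotation about the center: fR = Iα with I = (2/3)MR². No-slip gives a = αR, so f = (I/R²)a = (2/3)M a.
Substituting: Mg sinθ = (1 + 0.6667)Ma, so a = g sinθ/(1 + 0.6667) = (9.81) sin 22.1° / 1.667 = 2.214 m/s².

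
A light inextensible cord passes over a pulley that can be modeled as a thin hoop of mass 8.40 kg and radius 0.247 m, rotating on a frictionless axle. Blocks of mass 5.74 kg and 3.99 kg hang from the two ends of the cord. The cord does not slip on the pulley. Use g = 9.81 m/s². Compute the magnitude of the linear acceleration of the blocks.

a ≈ 0.947 m/s²

I = MR² = (8.40)(0.247)² = 0.5125 kg·m².
Heavier block: m₁g − T₁ = m₁a. Lighter block: T₂ − m₂g = m₂a.
Pulley: (T₁ − T₂)R = Iα = I(a/R), so T₁ − T₂ = (I/R²)a = 1·M_p a = 8.400·a.
Adding the three: (m₁ − m₂)g = (m₁ + m₂ + 8.400)a, so a = (5.74 − 3.99)(9.81)/(5.74 + 3.99 + 8.400) = 0.9469 m/s².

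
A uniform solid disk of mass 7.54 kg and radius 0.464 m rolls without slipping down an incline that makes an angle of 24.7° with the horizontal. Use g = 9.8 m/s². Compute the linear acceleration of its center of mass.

Translation along the incline: Mg sinθ − f = Ma.
Rotation about the center: fR = Iα with I = ½MR². No-slip gives a = αR, so f = (I/R²)a = (1/2)M a.
Substituting: Mg sinθ = (1 + 0.5000)Ma, so a = g sinθ/(1 + 0.5000) = (9.8) sin 24.7° / 1.500 = 2.730 m/s².

a ≈ 2.73 m/s²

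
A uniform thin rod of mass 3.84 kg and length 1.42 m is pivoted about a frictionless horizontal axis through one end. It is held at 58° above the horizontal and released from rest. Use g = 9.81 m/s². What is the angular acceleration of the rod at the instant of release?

α ≈ 5.49 rad/s²

About the pivot, I = (1/3)ML² = (1/3)(3.84)(1.42)² = 2.581 kg·m².
The weight acts at the center, a distance L/2 = 0.7100 m from the pivot; τ = Mg(L/2) cos 58° = 14.17 N·m.
α = τ/I = 14.17/2.581 = 5.491 rad/s².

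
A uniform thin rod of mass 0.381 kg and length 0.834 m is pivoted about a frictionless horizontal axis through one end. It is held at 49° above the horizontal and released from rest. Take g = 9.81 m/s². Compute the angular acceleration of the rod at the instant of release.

α ≈ 11.6 rad/s²

About the pivot, I = (1/3)ML² = (1/3)(0.381)(0.834)² = 0.08834 kg·m².
The weight acts at the center, a distance L/2 = 0.4170 m from the pivot; τ = Mg(L/2) cos 49° = 1.023 N·m.
α = τ/I = 1.023/0.08834 = 11.58 rad/s².
(Equivalently α = (3g/(2L)) cos 49° = 11.58 rad/s².)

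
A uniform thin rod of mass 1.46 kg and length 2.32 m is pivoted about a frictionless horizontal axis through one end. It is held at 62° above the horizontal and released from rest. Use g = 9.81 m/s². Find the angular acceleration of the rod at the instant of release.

About the pivot, I = (1/3)ML² = (1/3)(1.46)(2.32)² = 2.619 kg·m².
The weight acts at the center, a distance L/2 = 1.160 m from the pivot; τ = Mg(L/2) cos 62° = 7.800 N·m.
α = τ/I = 7.800/2.619 = 2.978 rad/s².

α ≈ 2.98 rad/s²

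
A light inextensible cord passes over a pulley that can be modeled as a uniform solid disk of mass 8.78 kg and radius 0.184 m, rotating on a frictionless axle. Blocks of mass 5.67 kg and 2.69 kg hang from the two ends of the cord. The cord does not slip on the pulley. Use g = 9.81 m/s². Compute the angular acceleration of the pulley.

α ≈ 12.5 rad/s²

I = ½MR² = (1/2)(8.78)(0.184)² = 0.1486 kg·m².
Heavier block: m₁g − T₁ = m₁a. Lighter block: T₂ − m₂g = m₂a.
Pulley: (T₁ − T₂)R = Iα = I(a/R), so T₁ − T₂ = (I/R²)a = (1/2)M_p a = 4.390·a.
Adding the three: (m₁ − m₂)g = (m₁ + m₂ + 4.390)a, so a = (5.67 − 2.69)(9.81)/(5.67 + 2.69 + 4.390) = 2.293 m/s².
α = a/R = 2.293/0.184 = 12.46 rad/s².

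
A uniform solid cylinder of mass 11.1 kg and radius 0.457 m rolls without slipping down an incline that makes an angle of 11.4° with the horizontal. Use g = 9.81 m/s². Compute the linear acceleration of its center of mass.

a ≈ 1.29 m/s²

Translation along the incline: Mg sinθ − f = Ma.
Rotation about the center: fR = Iα with I = ½MR². No-slip gives a = αR, so f = (I/R²)a = (1/2)M a.
Substituting: Mg sinθ = (1 + 0.5000)Ma, so a = g sinθ/(1 + 0.5000) = (9.81) sin 11.4° / 1.500 = 1.293 m/s².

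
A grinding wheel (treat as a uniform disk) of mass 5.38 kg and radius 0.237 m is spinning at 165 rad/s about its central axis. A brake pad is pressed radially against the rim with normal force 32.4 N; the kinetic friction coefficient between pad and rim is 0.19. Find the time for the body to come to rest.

t ≈ 17.1 s

I = ½MR² = (1/2)(5.38)(0.237)² = 0.1511 kg·m².
Friction force f = μN = (0.19)(32.4) = 6.156 N at the rim; torque magnitude τ = fR = 1.459 N·m, opposing ω.
|α| = τ/I = 1.459/0.1511 = 9.656 rad/s² (deceleration).
0 = ω₀ − |α|t ⇒ t = ω₀/|α| = 165/9.656 = 17.09 s.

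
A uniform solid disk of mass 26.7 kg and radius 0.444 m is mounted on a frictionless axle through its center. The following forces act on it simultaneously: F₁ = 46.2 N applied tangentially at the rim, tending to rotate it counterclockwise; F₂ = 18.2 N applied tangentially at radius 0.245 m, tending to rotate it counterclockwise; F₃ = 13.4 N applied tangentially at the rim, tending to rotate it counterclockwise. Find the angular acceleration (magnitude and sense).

α ≈ 11.7 rad/s², counterclockwise

I = ½MR² = (1/2)(26.7)(0.444)² = 2.632 kg·m².
Taking counterclockwise as positive: τ₁ = +(46.2)(0.444) = +20.51 N·m; τ₂ = +(18.2)(0.245) = +4.459 N·m; τ₃ = +(13.4)(0.444) = +5.950 N·m.
Net torque τ = 30.92 N·m.
α = τ/I = 30.92/2.632 = 11.75 rad/s².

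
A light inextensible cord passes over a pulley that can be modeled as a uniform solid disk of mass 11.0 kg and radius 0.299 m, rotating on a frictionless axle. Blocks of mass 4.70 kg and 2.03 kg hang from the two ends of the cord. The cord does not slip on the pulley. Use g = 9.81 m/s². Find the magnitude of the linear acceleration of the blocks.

I = ½MR² = (1/2)(11.0)(0.299)² = 0.4917 kg·m².
Heavier block: m₁g − T₁ = m₁a. Lighter block: T₂ − m₂g = m₂a.
Pulley: (T₁ − T₂)R = Iα = I(a/R), so T₁ − T₂ = (I/R²)a = (1/2)M_p a = 5.500·a.
Adding the three: (m₁ − m₂)g = (m₁ + m₂ + 5.500)a, so a = (4.70 − 2.03)(9.81)/(4.70 + 2.03 + 5.500) = 2.142 m/s².

a ≈ 2.14 m/s²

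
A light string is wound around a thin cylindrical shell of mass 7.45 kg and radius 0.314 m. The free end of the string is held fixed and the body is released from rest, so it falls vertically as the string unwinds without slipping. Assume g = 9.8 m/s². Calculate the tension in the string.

T ≈ 36.5 N

Translation: Mg − T = Ma. Rotation about the center: TR = Iα with I = MR².
With a = αR: T = (I/R²)a = M a, so Mg = (1 + 1.000)Ma.
a = g/(1 + 1.000) = 9.8/2.000 = 4.900 m/s².
T = 1.000·M·a = (1.000)(7.45)(4.900) = 36.51 N.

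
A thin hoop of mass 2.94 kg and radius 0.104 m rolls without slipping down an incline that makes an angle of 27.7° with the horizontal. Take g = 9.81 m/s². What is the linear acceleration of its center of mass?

a ≈ 2.28 m/s²

Translation along the incline: Mg sinθ − f = Ma.
Rotation about the center: fR = Iα with I = MR². No-slip gives a = αR, so f = (I/R²)a = M a.
Substituting: Mg sinθ = (1 + 1.000)Ma, so a = g sinθ/(1 + 1.000) = (9.81) sin 27.7° / 2.000 = 2.280 m/s².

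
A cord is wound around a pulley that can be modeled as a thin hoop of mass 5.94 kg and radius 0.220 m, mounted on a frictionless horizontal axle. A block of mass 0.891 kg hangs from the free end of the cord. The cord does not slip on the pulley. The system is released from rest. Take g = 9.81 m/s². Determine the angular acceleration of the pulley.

I = MR² = (5.94)(0.220)² = 0.2875 kg·m².
Block: mg − T = ma. Pulley: TR = Iα. No-slip: a = αR, so T = (I/R²)a = 5.940·a.
Then mg = (m + 5.940)a, so a = (0.891)(9.81)/(0.891 + 5.940) = 1.280 m/s².
α = a/R = 1.280/0.220 = 5.816 rad/s².

α ≈ 5.82 rad/s²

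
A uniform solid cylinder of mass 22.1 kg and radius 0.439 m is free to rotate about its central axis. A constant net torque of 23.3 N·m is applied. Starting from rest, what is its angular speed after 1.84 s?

ω ≈ 20.1 rad/s

I = ½MR² = (1/2)(22.1)(0.439)² = 2.130 kg·m².
α = τ/I = 23.3/2.130 = 10.94 rad/s².
ω = ω₀ + αt = 0 + (10.94)(1.84) = 20.13 rad/s.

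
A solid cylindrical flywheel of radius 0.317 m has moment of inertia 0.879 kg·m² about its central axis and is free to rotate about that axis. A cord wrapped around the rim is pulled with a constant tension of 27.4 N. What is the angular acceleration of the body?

τ = F R = (27.4)(0.317) = 8.686 N·m.
From τ = Iα: α = 8.686/0.8790 = 9.881 rad/s².

α ≈ 9.88 rad/s²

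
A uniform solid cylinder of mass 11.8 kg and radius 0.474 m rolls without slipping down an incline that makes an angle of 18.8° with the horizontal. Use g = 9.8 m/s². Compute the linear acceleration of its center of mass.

a ≈ 2.11 m/s²

Translation along the incline: Mg sinθ − f = Ma.
Rotation about the center: fR = Iα with I = ½MR². No-slip gives a = αR, so f = (I/R²)a = (1/2)M a.
Substituting: Mg sinθ = (1 + 0.5000)Ma, so a = g sinθ/(1 + 0.5000) = (9.8) sin 18.8° / 1.500 = 2.105 m/s².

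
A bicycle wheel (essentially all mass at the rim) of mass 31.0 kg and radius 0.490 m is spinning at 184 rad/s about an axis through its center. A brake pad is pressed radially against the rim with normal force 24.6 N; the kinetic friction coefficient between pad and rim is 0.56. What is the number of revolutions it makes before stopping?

I = MR² = (31.0)(0.490)² = 7.443 kg·m².
Friction force f = μN = (0.56)(24.6) = 13.78 N at the rim; torque magnitude τ = fR = 6.750 N·m, opposing ω.
|α| = τ/I = 6.750/7.443 = 0.9069 rad/s² (deceleration).
ω² = ω₀² − 2|α|θ with ω = 0 ⇒ θ = ω₀²/(2|α|) = 18670 rad = 2971 rev.

≈ 2970 revolutions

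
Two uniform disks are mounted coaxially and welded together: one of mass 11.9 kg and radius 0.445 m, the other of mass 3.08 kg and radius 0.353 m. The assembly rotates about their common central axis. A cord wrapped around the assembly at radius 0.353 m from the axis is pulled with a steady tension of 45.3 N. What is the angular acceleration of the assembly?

α ≈ 11.7 rad/s²

I = ½M₁R₁² + ½M₂R₂² = ½(11.9)(0.445)² + ½(3.08)(0.353)² = 1.370 kg·m².
τ = F r = (45.3)(0.353) = 15.99 N·m.
α = τ/I = 15.99/1.370 = 11.67 rad/s².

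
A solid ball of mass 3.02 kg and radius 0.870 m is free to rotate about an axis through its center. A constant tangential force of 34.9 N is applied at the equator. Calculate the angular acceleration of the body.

α ≈ 33.2 rad/s²

I = (2/5)MR² = (2/5)(3.02)(0.870)² = 0.9143 kg·m².
τ = F R = (34.9)(0.870) = 30.36 N·m.
From τ = Iα: α = 30.36/0.9143 = 33.21 rad/s².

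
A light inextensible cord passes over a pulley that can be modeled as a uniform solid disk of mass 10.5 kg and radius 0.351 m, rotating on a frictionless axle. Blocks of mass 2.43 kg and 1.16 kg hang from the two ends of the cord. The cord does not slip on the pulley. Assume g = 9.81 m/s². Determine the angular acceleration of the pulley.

α ≈ 4.02 rad/s²

I = ½MR² = (1/2)(10.5)(0.351)² = 0.6468 kg·m².
Heavier block: m₁g − T₁ = m₁a. Lighter block: T₂ − m₂g = m₂a.
Pulley: (T₁ − T₂)R = Iα = I(a/R), so T₁ − T₂ = (I/R²)a = (1/2)M_p a = 5.250·a.
Adding the three: (m₁ − m₂)g = (m₁ + m₂ + 5.250)a, so a = (2.43 − 1.16)(9.81)/(2.43 + 1.16 + 5.250) = 1.409 m/s².
α = a/R = 1.409/0.351 = 4.015 rad/s².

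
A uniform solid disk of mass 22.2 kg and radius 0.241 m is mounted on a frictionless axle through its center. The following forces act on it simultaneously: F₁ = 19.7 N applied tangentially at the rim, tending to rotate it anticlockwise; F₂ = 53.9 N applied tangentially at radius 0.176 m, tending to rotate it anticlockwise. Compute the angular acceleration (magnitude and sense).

α ≈ 22.1 rad/s², anticlockwise

I = ½MR² = (1/2)(22.2)(0.241)² = 0.6447 kg·m².
Taking anticlockwise as positive: τ₁ = +(19.7)(0.241) = +4.748 N·m; τ₂ = +(53.9)(0.176) = +9.486 N·m.
Net torque τ = 14.23 N·m.
α = τ/I = 14.23/0.6447 = 22.08 rad/s².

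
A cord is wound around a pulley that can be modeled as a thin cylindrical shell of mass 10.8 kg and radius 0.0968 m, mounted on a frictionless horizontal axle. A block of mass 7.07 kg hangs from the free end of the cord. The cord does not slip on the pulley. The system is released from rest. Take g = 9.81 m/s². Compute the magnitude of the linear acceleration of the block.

a ≈ 3.88 m/s²

I = MR² = (10.8)(0.0968)² = 0.1012 kg·m².
Block: mg − T = ma. Pulley: TR = Iα. No-slip: a = αR, so T = (I/R²)a = 10.80·a.
Then mg = (m + 10.80)a, so a = (7.07)(9.81)/(7.07 + 10.80) = 3.881 m/s².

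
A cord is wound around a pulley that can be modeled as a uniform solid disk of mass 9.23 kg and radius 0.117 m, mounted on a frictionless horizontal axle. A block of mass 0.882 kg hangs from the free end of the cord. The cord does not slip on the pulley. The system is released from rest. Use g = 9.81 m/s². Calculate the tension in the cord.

I = ½MR² = (1/2)(9.23)(0.117)² = 0.06317 kg·m².
Block: mg − T = ma. Pulley: TR = Iα. No-slip: a = αR, so T = (I/R²)a = 4.615·a.
Then mg = (m + 4.615)a, so a = (0.882)(9.81)/(0.882 + 4.615) = 1.574 m/s².
T = 4.615·a = 7.264 N.

T ≈ 7.26 N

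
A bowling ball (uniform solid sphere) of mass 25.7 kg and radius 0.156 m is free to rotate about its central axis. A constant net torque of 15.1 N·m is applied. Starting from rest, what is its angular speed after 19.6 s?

I = (2/5)MR² = (2/5)(25.7)(0.156)² = 0.2502 kg·m².
α = τ/I = 15.1/0.2502 = 60.36 rad/s².
ω = ω₀ + αt = 0 + (60.36)(19.6) = 1183 rad/s.

ω ≈ 1180 rad/s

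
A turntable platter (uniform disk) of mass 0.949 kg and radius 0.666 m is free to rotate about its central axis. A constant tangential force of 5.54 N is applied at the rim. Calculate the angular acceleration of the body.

I = ½MR² = (1/2)(0.949)(0.666)² = 0.2105 kg·m².
τ = F R = (5.54)(0.666) = 3.690 N·m.
Newton's second law for rotation, τ = Iα, gives α = τ/I = 3.690/0.2105 = 17.53 rad/s².

α ≈ 17.5 rad/s²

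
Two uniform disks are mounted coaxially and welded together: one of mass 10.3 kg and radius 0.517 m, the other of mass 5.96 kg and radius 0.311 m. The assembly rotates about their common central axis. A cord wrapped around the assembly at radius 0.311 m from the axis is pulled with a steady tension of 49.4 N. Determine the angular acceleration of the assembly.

α ≈ 9.23 rad/s²

I = ½M₁R₁² + ½M₂R₂² = ½(10.3)(0.517)² + ½(5.96)(0.311)² = 1.665 kg·m².
τ = F r = (49.4)(0.311) = 15.36 N·m.
α = τ/I = 15.36/1.665 = 9.229 rad/s².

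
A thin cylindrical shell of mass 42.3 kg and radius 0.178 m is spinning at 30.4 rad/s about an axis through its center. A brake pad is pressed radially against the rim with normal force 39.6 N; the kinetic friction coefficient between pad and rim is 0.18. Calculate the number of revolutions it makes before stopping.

I = MR² = (42.3)(0.178)² = 1.340 kg·m².
Friction force f = μN = (0.18)(39.6) = 7.128 N at the rim; torque magnitude τ = fR = 1.269 N·m, opposing ω.
|α| = τ/I = 1.269/1.340 = 0.9467 rad/s² (deceleration).
ω² = ω₀² − 2|α|θ with ω = 0 ⇒ θ = ω₀²/(2|α|) = 488.1 rad = 77.68 rev.

≈ 77.7 revolutions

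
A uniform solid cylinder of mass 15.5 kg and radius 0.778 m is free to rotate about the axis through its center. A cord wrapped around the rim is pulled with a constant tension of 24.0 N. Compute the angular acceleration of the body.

I = ½MR² = (1/2)(15.5)(0.778)² = 4.691 kg·m².
τ = F R = (24.0)(0.778) = 18.67 N·m.
From τ = Iα: α = 18.67/4.691 = 3.980 rad/s².

α ≈ 3.98 rad/s²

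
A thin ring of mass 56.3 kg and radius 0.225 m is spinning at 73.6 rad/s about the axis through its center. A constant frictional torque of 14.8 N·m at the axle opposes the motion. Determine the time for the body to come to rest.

t ≈ 14.2 s

I = MR² = (56.3)(0.225)² = 2.850 kg·m².
The net torque has magnitude 14.8 N·m, opposing ω.
|α| = τ/I = 14.80/2.850 = 5.193 rad/s² (deceleration).
0 = ω₀ − |α|t ⇒ t = ω₀/|α| = 73.6/5.193 = 14.17 s.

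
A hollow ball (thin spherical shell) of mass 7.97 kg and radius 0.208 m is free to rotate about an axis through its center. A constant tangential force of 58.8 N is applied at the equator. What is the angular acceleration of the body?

α ≈ 53.2 rad/s²

I = (2/3)MR² = (2/3)(7.97)(0.208)² = 0.2299 kg·m².
τ = F R = (58.8)(0.208) = 12.23 N·m.
From τ = Iα: α = 12.23/0.2299 = 53.20 rad/s².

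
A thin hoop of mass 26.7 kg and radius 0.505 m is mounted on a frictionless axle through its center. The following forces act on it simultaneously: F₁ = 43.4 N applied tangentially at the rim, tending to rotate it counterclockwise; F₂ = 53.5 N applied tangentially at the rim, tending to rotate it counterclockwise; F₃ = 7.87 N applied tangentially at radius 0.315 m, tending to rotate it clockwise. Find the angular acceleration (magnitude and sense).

α ≈ 6.82 rad/s², counterclockwise

I = MR² = (26.7)(0.505)² = 6.809 kg·m².
Taking counterclockwise as positive: τ₁ = +(43.4)(0.505) = +21.92 N·m; τ₂ = +(53.5)(0.505) = +27.02 N·m; τ₃ = −(7.87)(0.315) = −2.479 N·m.
Net torque τ = 46.46 N·m.
α = τ/I = 46.46/6.809 = 6.822 rad/s².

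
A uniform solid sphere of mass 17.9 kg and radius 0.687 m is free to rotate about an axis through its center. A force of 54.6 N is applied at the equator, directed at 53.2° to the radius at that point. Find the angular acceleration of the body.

α ≈ 8.89 rad/s²

I = (2/5)MR² = (2/5)(17.9)(0.687)² = 3.379 kg·m².
Only the tangential component produces torque: τ = F R sinθ = (54.6)(0.687) sin 53.2° = 30.04 N·m.
From τ = Iα: α = 30.04/3.379 = 8.888 rad/s².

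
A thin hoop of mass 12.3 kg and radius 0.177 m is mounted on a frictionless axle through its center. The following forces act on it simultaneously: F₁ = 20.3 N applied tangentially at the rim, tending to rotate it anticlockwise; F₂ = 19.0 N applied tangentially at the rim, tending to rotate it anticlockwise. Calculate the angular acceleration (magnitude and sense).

α ≈ 18.1 rad/s², anticlockwise

I = MR² = (12.3)(0.177)² = 0.3853 kg·m².
Taking anticlockwise as positive: τ₁ = +(20.3)(0.177) = +3.593 N·m; τ₂ = +(19.0)(0.177) = +3.363 N·m.
Net torque τ = 6.956 N·m.
α = τ/I = 6.956/0.3853 = 18.05 rad/s².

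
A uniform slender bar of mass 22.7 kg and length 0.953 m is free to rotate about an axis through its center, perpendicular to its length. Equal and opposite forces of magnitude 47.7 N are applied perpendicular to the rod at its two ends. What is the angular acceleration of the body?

α ≈ 26.5 rad/s²

I = (1/12)ML² = (1/12)(22.7)(0.953)² = 1.718 kg·m².
The couple gives τ = F·(L/2) + F·(L/2) = F L = (47.7)(0.953) = 45.46 N·m.
Newton's second law for rotation, τ = Iα, gives α = τ/I = 45.46/1.718 = 26.46 rad/s².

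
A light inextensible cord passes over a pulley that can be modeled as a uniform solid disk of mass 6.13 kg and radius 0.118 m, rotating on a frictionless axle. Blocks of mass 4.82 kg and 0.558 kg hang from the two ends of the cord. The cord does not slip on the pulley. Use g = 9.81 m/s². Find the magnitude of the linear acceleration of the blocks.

I = ½MR² = (1/2)(6.13)(0.118)² = 0.04268 kg·m².
Heavier block: m₁g − T₁ = m₁a. Lighter block: T₂ − m₂g = m₂a.
Pulley: (T₁ − T₂)R = Iα = I(a/R), so T₁ − T₂ = (I/R²)a = (1/2)M_p a = 3.065·a.
Adding the three: (m₁ − m₂)g = (m₁ + m₂ + 3.065)a, so a = (4.82 − 0.558)(9.81)/(4.82 + 0.558 + 3.065) = 4.952 m/s².

a ≈ 4.95 m/s²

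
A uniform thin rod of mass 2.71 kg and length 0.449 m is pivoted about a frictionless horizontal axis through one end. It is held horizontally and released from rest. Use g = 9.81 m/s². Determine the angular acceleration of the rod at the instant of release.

About the pivot, I = (1/3)ML² = (1/3)(2.71)(0.449)² = 0.1821 kg·m².
The weight acts at the center, a distance L/2 = 0.2245 m from the pivot; τ = Mg(L/2) = 5.968 N·m.
α = τ/I = 5.968/0.1821 = 32.77 rad/s².

α ≈ 32.8 rad/s²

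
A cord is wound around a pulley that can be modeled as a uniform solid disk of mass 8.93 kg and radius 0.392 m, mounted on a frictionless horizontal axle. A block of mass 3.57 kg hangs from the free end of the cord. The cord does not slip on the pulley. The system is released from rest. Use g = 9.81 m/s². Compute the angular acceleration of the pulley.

α ≈ 11.1 rad/s²

I = ½MR² = (1/2)(8.93)(0.392)² = 0.6861 kg·m².
Block: mg − T = ma. Pulley: TR = Iα. No-slip: a = αR, so T = (I/R²)a = 4.465·a.
Then mg = (m + 4.465)a, so a = (3.57)(9.81)/(3.57 + 4.465) = 4.359 m/s².
α = a/R = 4.359/0.392 = 11.12 rad/s².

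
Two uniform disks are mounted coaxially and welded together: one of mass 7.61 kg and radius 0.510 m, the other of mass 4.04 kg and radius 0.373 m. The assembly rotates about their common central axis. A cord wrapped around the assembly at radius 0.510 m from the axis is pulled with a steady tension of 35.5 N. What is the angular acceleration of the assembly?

α ≈ 14.2 rad/s²

I = ½M₁R₁² + ½M₂R₂² = ½(7.61)(0.510)² + ½(4.04)(0.373)² = 1.271 kg·m².
τ = F r = (35.5)(0.510) = 18.11 N·m.
α = τ/I = 18.11/1.271 = 14.25 rad/s².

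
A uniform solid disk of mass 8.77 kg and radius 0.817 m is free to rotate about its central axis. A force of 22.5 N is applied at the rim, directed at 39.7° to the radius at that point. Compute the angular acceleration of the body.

I = ½MR² = (1/2)(8.77)(0.817)² = 2.927 kg·m².
Only the tangential component produces torque: τ = F R sinθ = (22.5)(0.817) sin 39.7° = 11.74 N·m.
From τ = Iα: α = 11.74/2.927 = 4.012 rad/s².

α ≈ 4.01 rad/s²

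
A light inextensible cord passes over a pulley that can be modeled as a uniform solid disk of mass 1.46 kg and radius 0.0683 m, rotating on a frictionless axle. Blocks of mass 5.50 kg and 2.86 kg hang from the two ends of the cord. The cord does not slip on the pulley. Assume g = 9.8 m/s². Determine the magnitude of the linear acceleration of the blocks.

a ≈ 2.85 m/s²

I = ½MR² = (1/2)(1.46)(0.0683)² = 0.003405 kg·m².
Heavier block: m₁g − T₁ = m₁a. Lighter block: T₂ − m₂g = m₂a.
Pulley: (T₁ − T₂)R = Iα = I(a/R), so T₁ − T₂ = (I/R²)a = (1/2)M_p a = 0.7300·a.
Adding the three: (m₁ − m₂)g = (m₁ + m₂ + 0.7300)a, so a = (5.50 − 2.86)(9.8)/(5.50 + 2.86 + 0.7300) = 2.846 m/s².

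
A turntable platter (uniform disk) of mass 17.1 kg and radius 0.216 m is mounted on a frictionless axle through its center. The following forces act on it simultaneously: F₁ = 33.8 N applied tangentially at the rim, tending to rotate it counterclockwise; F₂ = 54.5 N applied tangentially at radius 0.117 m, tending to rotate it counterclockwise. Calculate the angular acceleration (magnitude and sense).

I = ½MR² = (1/2)(17.1)(0.216)² = 0.3989 kg·m².
Taking counterclockwise as positive: τ₁ = +(33.8)(0.216) = +7.301 N·m; τ₂ = +(54.5)(0.117) = +6.377 N·m.
Net torque τ = 13.68 N·m.
α = τ/I = 13.68/0.3989 = 34.29 rad/s².

α ≈ 34.3 rad/s², counterclockwise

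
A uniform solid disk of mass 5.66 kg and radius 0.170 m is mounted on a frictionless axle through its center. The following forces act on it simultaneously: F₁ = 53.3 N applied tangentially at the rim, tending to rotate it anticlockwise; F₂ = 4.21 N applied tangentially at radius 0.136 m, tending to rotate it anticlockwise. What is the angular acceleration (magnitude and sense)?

α ≈ 118 rad/s², anticlockwise

I = ½MR² = (1/2)(5.66)(0.170)² = 0.08179 kg·m².
Taking anticlockwise as positive: τ₁ = +(53.3)(0.170) = +9.061 N·m; τ₂ = +(4.21)(0.136) = +0.5726 N·m.
Net torque τ = 9.634 N·m.
α = τ/I = 9.634/0.08179 = 117.8 rad/s².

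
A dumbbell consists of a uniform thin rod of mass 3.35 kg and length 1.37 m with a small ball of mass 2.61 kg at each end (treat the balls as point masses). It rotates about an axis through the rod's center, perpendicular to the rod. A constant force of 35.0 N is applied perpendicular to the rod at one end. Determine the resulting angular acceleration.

α ≈ 8.06 rad/s²

I_rod = (1/12)ML² = (1/12)(3.35)(1.37)² = 0.5240 kg·m².
I_balls = 2·m·(L/2)² = 2(2.61)(0.6850)² = 2.449 kg·m².
Total I = 2.973 kg·m².
τ = F·(L/2) = (35.0)(0.685) = 23.98 N·m.
α = τ/I = 23.98/2.973 = 8.063 rad/s².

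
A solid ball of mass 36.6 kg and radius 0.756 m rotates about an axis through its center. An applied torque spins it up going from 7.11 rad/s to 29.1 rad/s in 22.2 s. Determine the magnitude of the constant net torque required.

I = (2/5)MR² = (2/5)(36.6)(0.756)² = 8.367 kg·m².
α = Δω/Δt = (29.1 − 7.11)/22.2 = 0.9905 rad/s².
τ = Iα = (8.367)(0.9905) = 8.288 N·m.

τ ≈ 8.29 N·m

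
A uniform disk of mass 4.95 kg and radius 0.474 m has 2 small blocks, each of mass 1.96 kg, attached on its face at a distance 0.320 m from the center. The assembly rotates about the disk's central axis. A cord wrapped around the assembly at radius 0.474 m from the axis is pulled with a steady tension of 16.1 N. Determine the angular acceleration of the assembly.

α ≈ 7.97 rad/s²

I_disk = ½MR² = ½(4.95)(0.474)² = 0.5561 kg·m².
I_blocks = 2·m·r² = 2(1.96)(0.320)² = 0.4014 kg·m².
Total I = 0.9575 kg·m².
τ = F r = (16.1)(0.474) = 7.631 N·m.
α = τ/I = 7.631/0.9575 = 7.970 rad/s².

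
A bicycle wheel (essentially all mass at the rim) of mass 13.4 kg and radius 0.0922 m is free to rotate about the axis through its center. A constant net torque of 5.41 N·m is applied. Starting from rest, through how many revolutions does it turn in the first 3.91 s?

≈ 57.8 revolutions

I = MR² = (13.4)(0.0922)² = 0.1139 kg·m².
α = τ/I = 5.41/0.1139 = 47.49 rad/s².
θ = ½αt² = ½(47.49)(3.91)² = 363.0 rad.
Revolutions = θ/(2π) = 57.78.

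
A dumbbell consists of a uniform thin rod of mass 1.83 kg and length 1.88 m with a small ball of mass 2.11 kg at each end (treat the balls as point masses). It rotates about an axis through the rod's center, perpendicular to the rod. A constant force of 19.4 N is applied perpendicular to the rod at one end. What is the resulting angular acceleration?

I_rod = (1/12)ML² = (1/12)(1.83)(1.88)² = 0.5390 kg·m².
I_balls = 2·m·(L/2)² = 2(2.11)(0.9400)² = 3.729 kg·m².
Total I = 4.268 kg·m².
τ = F·(L/2) = (19.4)(0.940) = 18.24 N·m.
α = τ/I = 18.24/4.268 = 4.273 rad/s².

α ≈ 4.27 rad/s²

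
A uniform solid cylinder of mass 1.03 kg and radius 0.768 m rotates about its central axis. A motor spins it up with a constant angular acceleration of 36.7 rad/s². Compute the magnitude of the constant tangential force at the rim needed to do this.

I = ½MR² = (1/2)(1.03)(0.768)² = 0.3038 kg·m².
The required torque is τ = Iα = (0.3038)(36.70) = 11.15 N·m.
A tangential force at the rim gives τ = FR, so F = τ/R = 11.15/0.768 = 14.52 N.

F ≈ 14.5 N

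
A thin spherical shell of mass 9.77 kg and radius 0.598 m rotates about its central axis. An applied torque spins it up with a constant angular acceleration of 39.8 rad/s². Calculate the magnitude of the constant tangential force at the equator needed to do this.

F ≈ 155 N

I = (2/3)MR² = (2/3)(9.77)(0.598)² = 2.329 kg·m².
The required torque is τ = Iα = (2.329)(39.80) = 92.70 N·m.
A tangential force at the equator gives τ = FR, so F = τ/R = 92.70/0.598 = 155.0 N.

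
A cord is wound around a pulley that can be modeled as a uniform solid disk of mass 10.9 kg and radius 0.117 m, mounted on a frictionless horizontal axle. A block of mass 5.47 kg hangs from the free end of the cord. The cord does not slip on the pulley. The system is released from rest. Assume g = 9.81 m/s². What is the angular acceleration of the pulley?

I = ½MR² = (1/2)(10.9)(0.117)² = 0.07461 kg·m².
Block: mg − T = ma. Pulley: TR = Iα. No-slip: a = αR, so T = (I/R²)a = 5.450·a.
Then mg = (m + 5.450)a, so a = (5.47)(9.81)/(5.47 + 5.450) = 4.914 m/s².
α = a/R = 4.914/0.117 = 42.00 rad/s².

α ≈ 42.0 rad/s²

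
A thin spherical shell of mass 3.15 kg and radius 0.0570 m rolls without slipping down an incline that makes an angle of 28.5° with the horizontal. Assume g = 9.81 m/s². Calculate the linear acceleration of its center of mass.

a ≈ 2.81 m/s²

Translation along the incline: Mg sinθ − f = Ma.
Rotation about the center: fR = Iα with I = (2/3)MR². No-slip gives a = αR, so f = (I/R²)a = (2/3)M a.
Substituting: Mg sinθ = (1 + 0.6667)Ma, so a = g sinθ/(1 + 0.6667) = (9.81) sin 28.5° / 1.667 = 2.809 m/s².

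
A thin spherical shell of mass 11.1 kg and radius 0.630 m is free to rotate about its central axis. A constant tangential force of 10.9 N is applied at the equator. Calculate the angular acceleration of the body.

α ≈ 2.34 rad/s²

I = (2/3)MR² = (2/3)(11.1)(0.630)² = 2.937 kg·m².
τ = F R = (10.9)(0.630) = 6.867 N·m.
From τ = Iα: α = 6.867/2.937 = 2.338 rad/s².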